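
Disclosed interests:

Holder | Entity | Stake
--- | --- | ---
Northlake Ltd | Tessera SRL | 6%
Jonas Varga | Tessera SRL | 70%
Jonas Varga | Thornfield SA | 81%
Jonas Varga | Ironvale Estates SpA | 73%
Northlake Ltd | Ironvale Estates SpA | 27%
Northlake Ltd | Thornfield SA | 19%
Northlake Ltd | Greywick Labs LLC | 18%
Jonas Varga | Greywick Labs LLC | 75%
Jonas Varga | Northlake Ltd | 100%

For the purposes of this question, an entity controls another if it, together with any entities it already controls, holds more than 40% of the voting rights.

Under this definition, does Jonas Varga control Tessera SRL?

Yes

Jonas holds 100% of Northlake, so Jonas controls Northlake.
Jonas and Northlake together hold 70% + 6% = 76% of Tessera, so Jonas controls Tessera.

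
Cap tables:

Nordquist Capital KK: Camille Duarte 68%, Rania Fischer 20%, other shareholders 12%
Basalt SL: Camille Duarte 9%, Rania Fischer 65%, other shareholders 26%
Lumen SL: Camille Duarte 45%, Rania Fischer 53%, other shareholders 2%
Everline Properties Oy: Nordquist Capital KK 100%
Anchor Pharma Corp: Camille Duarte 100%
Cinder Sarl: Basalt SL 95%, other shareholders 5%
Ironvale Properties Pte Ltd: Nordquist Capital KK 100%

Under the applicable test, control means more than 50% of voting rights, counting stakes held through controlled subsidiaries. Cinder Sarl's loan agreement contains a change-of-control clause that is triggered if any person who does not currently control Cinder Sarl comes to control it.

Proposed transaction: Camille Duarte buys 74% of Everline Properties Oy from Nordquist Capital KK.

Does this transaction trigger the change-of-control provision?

The purchase adds only to Camille's holdings (Nordquist's stake shrinks), so Camille is the only person who could newly come to control Cinder.
Camille holds 68% of Nordquist, so Camille controls Nordquist.
Nordquist holds 100% of Everline, so Camille controls Everline.
Camille holds 100% of Anchor, so Camille controls Anchor.
Nordquist holds 100% of Ironvale, so Camille controls Ironvale.
Neither Camille nor any entity Camille controls holds any voting interest in Cinder.
So before the transaction, Camille does not control Cinder.
After the purchase, Camille holds 74% of Everline directly, and Nordquist's stake falls to 26%.
Nordquist and Camille together hold 26% + 74% = 100% of Everline, so Camille controls Everline.
After the transaction, neither Camille nor any entity Camille controls holds a voting interest in Cinder, so Camille still does not control it.
No new person acquires control, so the clause is not triggered.

No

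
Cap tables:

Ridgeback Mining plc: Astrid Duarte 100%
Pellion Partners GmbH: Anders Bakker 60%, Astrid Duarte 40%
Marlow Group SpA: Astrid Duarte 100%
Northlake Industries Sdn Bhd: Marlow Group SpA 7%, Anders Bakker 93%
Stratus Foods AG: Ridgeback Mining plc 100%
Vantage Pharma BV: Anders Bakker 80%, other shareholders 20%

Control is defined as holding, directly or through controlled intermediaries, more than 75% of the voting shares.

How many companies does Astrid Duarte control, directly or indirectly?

3

Astrid holds 100% of Ridgeback, so Astrid controls Ridgeback.
Astrid holds 100% of Marlow, so Astrid controls Marlow.
Ridgeback holds 100% of Stratus, so Astrid controls Stratus.
No other company's threshold is met.
Astrid controls 3 companies.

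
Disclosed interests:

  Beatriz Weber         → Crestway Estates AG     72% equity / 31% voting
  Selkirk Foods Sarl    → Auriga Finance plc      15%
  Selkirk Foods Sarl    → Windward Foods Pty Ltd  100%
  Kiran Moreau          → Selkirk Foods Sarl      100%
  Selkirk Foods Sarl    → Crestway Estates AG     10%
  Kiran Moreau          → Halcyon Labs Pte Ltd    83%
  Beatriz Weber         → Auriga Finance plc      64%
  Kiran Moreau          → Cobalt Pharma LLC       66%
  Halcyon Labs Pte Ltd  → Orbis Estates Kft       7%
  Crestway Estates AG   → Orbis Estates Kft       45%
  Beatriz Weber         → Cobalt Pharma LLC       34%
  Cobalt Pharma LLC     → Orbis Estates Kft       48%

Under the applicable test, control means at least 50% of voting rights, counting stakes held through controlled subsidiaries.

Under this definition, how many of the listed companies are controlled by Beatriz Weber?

Beatriz holds 64% of Auriga, so Beatriz controls Auriga.
No other company's threshold is met.
Beatriz controls 1 company.

1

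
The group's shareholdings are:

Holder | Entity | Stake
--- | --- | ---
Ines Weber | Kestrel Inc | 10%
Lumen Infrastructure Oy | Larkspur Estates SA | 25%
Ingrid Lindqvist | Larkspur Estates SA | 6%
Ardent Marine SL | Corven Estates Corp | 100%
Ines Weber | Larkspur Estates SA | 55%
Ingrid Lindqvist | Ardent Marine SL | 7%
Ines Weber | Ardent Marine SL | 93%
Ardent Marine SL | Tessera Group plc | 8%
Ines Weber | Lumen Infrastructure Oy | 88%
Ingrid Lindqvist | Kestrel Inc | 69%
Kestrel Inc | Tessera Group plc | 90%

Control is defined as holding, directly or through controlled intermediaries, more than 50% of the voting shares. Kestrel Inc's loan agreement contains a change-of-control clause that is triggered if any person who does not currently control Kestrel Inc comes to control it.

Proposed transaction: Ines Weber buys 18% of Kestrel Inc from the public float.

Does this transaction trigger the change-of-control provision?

No

The purchase changes only Ines's holdings, so Ines is the only person who could newly come to control Kestrel.
Ines holds 93% of Ardent, so Ines controls Ardent.
Ines holds 88% of Lumen, so Ines controls Lumen.
Ines and Lumen together hold 55% + 25% = 80% of Larkspur, so Ines controls Larkspur.
Ardent holds 100% of Corven, so Ines controls Corven.
In Kestrel, Ines's side holds only 10%, not > 50%.
So before the transaction, Ines does not control Kestrel.
After the purchase, Ines's direct stake in Kestrel rises to 10% + 18% = 28%.
After the transaction, Ines's side holds 28% of Kestrel, not > 50%, so Ines still does not control Kestrel.
No new person acquires control, so the clause is not triggered.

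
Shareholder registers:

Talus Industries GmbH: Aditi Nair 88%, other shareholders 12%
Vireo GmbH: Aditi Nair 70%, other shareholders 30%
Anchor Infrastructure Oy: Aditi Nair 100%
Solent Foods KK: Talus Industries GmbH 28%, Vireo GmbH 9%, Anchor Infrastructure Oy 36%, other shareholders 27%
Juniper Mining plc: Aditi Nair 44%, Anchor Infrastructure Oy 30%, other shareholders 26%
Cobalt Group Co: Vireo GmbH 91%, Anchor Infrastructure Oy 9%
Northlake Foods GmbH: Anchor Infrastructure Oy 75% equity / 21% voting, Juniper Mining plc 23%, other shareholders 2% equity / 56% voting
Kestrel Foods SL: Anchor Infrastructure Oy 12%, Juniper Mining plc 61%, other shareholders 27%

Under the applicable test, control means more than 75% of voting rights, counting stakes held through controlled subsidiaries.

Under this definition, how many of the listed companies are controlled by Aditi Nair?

2

Aditi holds 88% of Talus, so Aditi controls Talus.
Aditi holds 100% of Anchor, so Aditi controls Anchor.
No other company's threshold is met.
Aditi controls 2 companies.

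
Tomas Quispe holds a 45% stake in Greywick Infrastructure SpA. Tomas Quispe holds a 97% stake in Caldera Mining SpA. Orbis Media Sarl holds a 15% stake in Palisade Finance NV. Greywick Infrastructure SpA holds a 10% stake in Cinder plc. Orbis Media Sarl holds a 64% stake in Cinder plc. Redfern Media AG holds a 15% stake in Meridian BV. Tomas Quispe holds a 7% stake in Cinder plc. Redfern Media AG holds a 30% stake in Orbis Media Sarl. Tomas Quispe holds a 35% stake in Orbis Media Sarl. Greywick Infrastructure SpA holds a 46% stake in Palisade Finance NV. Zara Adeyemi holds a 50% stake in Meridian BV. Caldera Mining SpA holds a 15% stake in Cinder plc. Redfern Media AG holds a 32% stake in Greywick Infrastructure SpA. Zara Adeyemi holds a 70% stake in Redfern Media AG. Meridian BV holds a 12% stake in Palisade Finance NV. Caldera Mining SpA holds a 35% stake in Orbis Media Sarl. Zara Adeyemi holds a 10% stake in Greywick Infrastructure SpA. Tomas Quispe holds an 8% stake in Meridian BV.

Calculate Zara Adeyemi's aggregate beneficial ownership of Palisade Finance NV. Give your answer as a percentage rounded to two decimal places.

Zara reaches Palisade along 5 paths.
Via Redfern → Orbis: 70% × 30% × 15% = 3.15%.
Via Greywick: 10% × 46% = 4.6%.
Via Redfern → Greywick: 70% × 32% × 46% = 10.304%.
Via Redfern → Meridian: 70% × 15% × 12% = 1.26%.
Via Meridian: 50% × 12% = 6%.
Total: 3.15% + 4.6% + 10.304% + 1.26% + 6% = 25.314%.
Rounded: 25.31%.

25.31%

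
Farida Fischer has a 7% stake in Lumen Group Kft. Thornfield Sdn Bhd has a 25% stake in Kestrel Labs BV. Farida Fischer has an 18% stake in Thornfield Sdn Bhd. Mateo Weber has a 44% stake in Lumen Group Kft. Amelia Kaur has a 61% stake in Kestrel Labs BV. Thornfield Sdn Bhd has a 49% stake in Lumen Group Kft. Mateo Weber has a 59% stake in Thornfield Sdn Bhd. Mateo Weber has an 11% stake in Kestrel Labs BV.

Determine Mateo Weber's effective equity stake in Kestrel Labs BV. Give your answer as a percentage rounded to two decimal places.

Mateo reaches Kestrel along 2 paths.
Direct stake: 11% = 11%.
Via Thornfield: 59% × 25% = 14.75%.
Total: 11% + 14.75% = 25.75%.

25.75%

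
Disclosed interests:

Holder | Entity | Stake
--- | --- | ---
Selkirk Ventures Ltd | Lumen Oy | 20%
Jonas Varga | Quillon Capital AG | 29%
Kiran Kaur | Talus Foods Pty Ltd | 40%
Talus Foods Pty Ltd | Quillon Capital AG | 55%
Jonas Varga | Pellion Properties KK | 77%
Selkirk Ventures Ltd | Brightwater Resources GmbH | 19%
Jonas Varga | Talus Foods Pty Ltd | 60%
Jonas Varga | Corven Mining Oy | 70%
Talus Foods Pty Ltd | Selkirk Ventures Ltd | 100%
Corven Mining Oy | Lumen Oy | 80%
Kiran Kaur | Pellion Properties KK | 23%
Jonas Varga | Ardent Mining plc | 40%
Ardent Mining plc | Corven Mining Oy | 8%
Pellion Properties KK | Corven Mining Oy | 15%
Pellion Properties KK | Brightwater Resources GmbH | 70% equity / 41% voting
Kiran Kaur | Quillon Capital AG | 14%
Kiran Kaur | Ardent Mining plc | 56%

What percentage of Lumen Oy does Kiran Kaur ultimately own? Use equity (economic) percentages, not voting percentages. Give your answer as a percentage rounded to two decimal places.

14.34%

Kiran reaches Lumen along 3 paths.
Via Talus → Selkirk: 40% × 100% × 20% = 8%.
Via Pellion → Corven: 23% × 15% × 80% = 2.76%.
Via Ardent → Corven: 56% × 8% × 80% = 3.584%.
Total: 8% + 2.76% + 3.584% = 14.344%.
Rounded: 14.34%.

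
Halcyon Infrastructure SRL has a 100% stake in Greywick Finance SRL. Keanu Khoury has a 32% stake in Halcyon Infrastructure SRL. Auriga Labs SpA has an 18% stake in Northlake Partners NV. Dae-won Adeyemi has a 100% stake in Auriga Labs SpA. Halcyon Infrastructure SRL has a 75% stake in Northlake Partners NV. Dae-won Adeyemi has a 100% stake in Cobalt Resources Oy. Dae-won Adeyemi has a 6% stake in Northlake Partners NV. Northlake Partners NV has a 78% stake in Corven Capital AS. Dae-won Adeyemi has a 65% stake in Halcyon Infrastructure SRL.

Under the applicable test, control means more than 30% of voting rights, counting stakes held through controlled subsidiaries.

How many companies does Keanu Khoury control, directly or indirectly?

Keanu holds 32% of Halcyon, so Keanu controls Halcyon.
Halcyon holds 100% of Greywick, so Keanu controls Greywick.
Halcyon holds 75% of Northlake, so Keanu controls Northlake.
Northlake holds 78% of Corven, so Keanu controls Corven.
No other company's threshold is met.
Keanu controls 4 companies.

4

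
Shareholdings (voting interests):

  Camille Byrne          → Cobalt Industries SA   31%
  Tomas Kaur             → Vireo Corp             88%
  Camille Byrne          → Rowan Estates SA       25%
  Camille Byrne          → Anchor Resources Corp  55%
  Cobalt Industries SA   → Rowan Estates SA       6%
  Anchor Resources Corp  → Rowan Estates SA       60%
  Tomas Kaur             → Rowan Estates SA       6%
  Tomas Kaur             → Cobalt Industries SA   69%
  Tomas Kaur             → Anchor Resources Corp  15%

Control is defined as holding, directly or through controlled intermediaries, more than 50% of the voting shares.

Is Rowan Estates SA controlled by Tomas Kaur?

Tomas holds 69% of Cobalt, so Tomas controls Cobalt.
Tomas holds 88% of Vireo, so Tomas controls Vireo.
In Rowan, Tomas's side holds only 6% + 6% = 12%, not > 50%.
So Tomas does not control Rowan.

No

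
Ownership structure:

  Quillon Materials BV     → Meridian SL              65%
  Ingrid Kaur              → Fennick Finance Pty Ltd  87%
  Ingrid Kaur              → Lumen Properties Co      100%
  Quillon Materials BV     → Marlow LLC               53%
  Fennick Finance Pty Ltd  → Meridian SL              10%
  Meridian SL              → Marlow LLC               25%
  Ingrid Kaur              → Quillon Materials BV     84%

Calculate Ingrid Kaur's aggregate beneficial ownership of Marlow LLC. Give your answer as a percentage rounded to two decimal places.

60.35%

Ingrid reaches Marlow along 3 paths.
Via Fennick → Meridian: 87% × 10% × 25% = 2.175%.
Via Quillon → Meridian: 84% × 65% × 25% = 13.65%.
Via Quillon: 84% × 53% = 44.52%.
Total: 2.175% + 13.65% + 44.52% = 60.345%.
Rounded: 60.35%.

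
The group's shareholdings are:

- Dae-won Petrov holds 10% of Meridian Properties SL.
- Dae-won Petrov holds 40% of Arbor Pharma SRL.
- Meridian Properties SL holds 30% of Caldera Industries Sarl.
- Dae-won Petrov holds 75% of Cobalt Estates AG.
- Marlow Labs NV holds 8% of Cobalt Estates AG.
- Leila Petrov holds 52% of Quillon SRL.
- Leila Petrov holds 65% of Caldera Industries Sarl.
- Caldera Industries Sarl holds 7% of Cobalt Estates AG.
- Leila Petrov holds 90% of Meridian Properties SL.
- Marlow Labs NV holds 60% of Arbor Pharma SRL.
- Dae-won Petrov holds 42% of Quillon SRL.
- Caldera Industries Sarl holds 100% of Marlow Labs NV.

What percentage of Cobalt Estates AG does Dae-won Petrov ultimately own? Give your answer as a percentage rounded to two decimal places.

75.45%

Dae-won reaches Cobalt along 3 paths.
Direct stake: 75% = 75%.
Via Meridian → Caldera → Marlow: 10% × 30% × 100% × 8% = 0.24%.
Via Meridian → Caldera: 10% × 30% × 7% = 0.21%.
Total: 75% + 0.24% + 0.21% = 75.45%.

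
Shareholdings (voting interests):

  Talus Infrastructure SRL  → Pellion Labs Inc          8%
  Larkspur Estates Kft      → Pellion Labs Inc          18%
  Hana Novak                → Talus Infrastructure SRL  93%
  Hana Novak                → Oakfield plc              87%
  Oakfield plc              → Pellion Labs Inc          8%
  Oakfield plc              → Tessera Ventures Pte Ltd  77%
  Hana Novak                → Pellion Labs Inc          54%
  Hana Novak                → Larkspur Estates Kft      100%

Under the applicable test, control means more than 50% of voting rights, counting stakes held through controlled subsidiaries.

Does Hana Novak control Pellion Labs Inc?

Yes

Hana holds 87% of Oakfield, so Hana controls Oakfield.
Hana holds 100% of Larkspur, so Hana controls Larkspur.
Hana holds 93% of Talus, so Hana controls Talus.
Talus and Hana and Larkspur and Oakfield together hold 8% + 54% + 18% + 8% = 88% of Pellion, so Hana controls Pellion.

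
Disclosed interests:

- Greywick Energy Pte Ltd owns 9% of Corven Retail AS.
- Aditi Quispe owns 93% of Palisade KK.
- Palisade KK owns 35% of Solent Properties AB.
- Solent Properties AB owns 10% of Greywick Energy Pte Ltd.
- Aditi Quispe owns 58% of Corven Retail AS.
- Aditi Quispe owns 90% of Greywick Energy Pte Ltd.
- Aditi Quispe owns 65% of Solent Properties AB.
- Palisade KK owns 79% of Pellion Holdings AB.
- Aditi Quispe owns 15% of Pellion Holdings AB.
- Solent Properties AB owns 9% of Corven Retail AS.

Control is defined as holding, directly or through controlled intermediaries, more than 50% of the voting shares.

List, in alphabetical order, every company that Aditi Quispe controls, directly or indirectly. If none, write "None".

Corven Retail AS, Greywick Energy Pte Ltd, Palisade KK, Pellion Holdings AB, Solent Properties AB

Aditi holds 93% of Palisade, so Aditi controls Palisade.
Aditi and Palisade together hold 65% + 35% = 100% of Solent, so Aditi controls Solent.
Palisade and Aditi together hold 79% + 15% = 94% of Pellion, so Aditi controls Pellion.
Aditi and Solent together hold 90% + 10% = 100% of Greywick, so Aditi controls Greywick.
Solent and Greywick and Aditi together hold 9% + 9% + 58% = 76% of Corven, so Aditi controls Corven.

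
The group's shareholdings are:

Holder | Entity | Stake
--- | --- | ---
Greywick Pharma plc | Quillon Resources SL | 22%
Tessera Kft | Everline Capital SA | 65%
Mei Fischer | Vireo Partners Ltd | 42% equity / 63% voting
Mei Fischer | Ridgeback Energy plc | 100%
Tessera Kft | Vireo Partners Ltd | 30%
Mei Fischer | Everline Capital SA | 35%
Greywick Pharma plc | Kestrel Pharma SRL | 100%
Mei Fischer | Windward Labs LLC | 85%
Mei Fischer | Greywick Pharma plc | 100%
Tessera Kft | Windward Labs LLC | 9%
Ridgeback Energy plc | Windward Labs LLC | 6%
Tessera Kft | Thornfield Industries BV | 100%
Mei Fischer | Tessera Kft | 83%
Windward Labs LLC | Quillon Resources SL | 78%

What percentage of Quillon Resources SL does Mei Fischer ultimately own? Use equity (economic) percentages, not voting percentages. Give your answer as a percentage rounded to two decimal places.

98.81%

Mei reaches Quillon along 4 paths.
Via Greywick: 100% × 22% = 22%.
Via Windward: 85% × 78% = 66.3%.
Via Ridgeback → Windward: 100% × 6% × 78% = 4.68%.
Via Tessera → Windward: 83% × 9% × 78% = 5.8266%.
Total: 22% + 66.3% + 4.68% + 5.8266% = 98.8066%.
Rounded: 98.81%.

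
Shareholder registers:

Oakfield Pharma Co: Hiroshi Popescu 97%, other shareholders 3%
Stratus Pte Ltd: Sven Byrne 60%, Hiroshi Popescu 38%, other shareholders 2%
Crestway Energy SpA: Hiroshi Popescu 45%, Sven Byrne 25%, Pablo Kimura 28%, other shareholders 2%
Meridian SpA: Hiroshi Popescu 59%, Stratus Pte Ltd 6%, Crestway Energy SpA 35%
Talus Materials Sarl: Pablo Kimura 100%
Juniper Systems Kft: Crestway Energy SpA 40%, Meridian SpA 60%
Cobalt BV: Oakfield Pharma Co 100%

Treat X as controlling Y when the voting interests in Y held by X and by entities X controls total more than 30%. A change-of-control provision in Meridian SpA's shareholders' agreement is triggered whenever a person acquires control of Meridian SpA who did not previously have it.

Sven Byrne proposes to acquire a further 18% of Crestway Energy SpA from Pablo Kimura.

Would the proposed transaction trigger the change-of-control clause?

The purchase adds only to Sven's holdings (Pablo's stake shrinks), so Sven is the only person who could newly come to control Meridian.
Sven holds 60% of Stratus, so Sven controls Stratus.
In Meridian, Sven's side holds only 6%, not > 30%.
So before the transaction, Sven does not control Meridian.
After the purchase, Sven's direct stake in Crestway rises to 25% + 18% = 43%, and Pablo's stake falls to 10%.
Sven holds 43% of Crestway, so Sven controls Crestway.
Stratus and Crestway together hold 6% + 35% = 41% of Meridian, so Sven controls Meridian.
Sven did not control Meridian before and does after, so the clause is triggered.

Yes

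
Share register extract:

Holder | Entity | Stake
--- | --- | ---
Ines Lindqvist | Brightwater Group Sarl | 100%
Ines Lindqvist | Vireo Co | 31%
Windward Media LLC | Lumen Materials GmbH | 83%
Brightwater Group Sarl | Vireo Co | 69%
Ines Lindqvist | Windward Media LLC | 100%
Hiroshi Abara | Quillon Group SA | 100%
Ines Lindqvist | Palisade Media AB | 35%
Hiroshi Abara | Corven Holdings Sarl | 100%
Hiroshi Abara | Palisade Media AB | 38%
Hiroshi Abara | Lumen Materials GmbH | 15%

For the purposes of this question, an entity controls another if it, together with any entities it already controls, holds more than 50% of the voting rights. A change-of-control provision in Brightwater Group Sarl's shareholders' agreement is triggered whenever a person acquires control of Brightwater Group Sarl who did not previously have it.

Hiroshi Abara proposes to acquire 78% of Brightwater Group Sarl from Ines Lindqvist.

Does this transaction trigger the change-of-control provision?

The purchase adds only to Hiroshi's holdings (Ines's stake shrinks), so Hiroshi is the only person who could newly come to control Brightwater.
Hiroshi holds 100% of Quillon, so Hiroshi controls Quillon.
Hiroshi holds 100% of Corven, so Hiroshi controls Corven.
Neither Hiroshi nor any entity Hiroshi controls holds any voting interest in Brightwater.
So before the transaction, Hiroshi does not control Brightwater.
After the purchase, Hiroshi holds 78% of Brightwater directly, and Ines's stake falls to 22%.
Hiroshi holds 78% of Brightwater, so Hiroshi controls Brightwater.
Hiroshi did not control Brightwater before and does after, so the clause is triggered.

Yes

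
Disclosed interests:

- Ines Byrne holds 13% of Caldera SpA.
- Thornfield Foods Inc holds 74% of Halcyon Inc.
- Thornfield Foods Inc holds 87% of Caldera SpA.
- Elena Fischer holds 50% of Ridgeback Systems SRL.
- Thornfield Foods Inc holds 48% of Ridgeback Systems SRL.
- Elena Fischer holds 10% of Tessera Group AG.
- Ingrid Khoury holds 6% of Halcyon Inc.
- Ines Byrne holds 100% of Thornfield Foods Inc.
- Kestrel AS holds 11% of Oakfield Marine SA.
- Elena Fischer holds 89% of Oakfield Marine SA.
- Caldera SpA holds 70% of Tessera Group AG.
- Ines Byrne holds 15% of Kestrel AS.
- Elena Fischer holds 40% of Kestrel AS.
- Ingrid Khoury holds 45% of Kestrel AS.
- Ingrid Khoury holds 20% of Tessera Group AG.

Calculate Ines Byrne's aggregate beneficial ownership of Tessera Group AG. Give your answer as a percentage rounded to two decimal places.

Ines reaches Tessera along 2 paths.
Via Thornfield → Caldera: 100% × 87% × 70% = 60.9%.
Via Caldera: 13% × 70% = 9.1%.
Total: 60.9% + 9.1% = 70%.
Rounded: 70.00%.

70.00%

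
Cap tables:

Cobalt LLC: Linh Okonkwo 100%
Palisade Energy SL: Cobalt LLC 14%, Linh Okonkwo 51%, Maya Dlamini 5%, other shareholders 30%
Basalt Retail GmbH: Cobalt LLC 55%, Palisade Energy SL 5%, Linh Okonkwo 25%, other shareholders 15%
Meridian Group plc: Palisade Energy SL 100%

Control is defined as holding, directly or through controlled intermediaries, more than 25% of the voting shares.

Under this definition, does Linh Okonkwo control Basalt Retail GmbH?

Yes

Linh holds 100% of Cobalt, so Linh controls Cobalt.
Cobalt and Linh together hold 14% + 51% = 65% of Palisade, so Linh controls Palisade.
Cobalt and Palisade and Linh together hold 55% + 5% + 25% = 85% of Basalt, so Linh controls Basalt.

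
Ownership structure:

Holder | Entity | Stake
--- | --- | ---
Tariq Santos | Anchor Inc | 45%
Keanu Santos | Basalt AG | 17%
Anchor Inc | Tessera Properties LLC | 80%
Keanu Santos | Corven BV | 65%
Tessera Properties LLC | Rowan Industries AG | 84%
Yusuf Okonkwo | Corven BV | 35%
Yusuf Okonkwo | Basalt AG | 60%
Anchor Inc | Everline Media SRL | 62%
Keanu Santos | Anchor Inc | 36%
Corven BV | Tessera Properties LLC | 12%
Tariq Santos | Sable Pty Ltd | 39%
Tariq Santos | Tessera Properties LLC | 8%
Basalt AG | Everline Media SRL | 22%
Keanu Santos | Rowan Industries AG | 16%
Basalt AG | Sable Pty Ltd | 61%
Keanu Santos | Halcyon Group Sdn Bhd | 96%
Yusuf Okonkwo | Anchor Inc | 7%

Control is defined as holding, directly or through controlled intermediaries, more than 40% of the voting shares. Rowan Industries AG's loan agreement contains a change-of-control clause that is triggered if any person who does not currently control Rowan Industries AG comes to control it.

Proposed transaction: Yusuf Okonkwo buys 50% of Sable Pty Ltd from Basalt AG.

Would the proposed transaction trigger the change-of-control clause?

The purchase adds only to Yusuf's holdings (Basalt's stake shrinks), so Yusuf is the only person who could newly come to control Rowan.
Yusuf holds 60% of Basalt, so Yusuf controls Basalt.
Basalt holds 61% of Sable, so Yusuf controls Sable.
Neither Yusuf nor any entity Yusuf controls holds any voting interest in Rowan.
So before the transaction, Yusuf does not control Rowan.
After the purchase, Yusuf holds 50% of Sable directly, and Basalt's stake falls to 11%.
Basalt and Yusuf together hold 11% + 50% = 61% of Sable, so Yusuf controls Sable.
After the transaction, neither Yusuf nor any entity Yusuf controls holds a voting interest in Rowan, so Yusuf still does not control it.
No new person acquires control, so the clause is not triggered.

No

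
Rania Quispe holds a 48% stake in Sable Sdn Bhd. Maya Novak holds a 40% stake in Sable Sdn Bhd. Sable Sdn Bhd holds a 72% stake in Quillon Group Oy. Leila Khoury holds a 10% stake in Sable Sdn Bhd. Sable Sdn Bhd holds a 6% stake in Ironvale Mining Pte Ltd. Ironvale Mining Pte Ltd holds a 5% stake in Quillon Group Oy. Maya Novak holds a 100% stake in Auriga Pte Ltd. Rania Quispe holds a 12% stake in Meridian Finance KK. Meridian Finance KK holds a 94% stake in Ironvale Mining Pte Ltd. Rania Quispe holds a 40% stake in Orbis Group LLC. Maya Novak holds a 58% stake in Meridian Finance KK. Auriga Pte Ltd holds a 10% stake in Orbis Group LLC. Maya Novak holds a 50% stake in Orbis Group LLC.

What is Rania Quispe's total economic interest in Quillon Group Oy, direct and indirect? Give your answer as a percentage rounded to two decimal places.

Rania reaches Quillon along 3 paths.
Via Meridian → Ironvale: 12% × 94% × 5% = 0.564%.
Via Sable → Ironvale: 48% × 6% × 5% = 0.144%.
Via Sable: 48% × 72% = 34.56%.
Total: 0.564% + 0.144% + 34.56% = 35.268%.
Rounded: 35.27%.

35.27%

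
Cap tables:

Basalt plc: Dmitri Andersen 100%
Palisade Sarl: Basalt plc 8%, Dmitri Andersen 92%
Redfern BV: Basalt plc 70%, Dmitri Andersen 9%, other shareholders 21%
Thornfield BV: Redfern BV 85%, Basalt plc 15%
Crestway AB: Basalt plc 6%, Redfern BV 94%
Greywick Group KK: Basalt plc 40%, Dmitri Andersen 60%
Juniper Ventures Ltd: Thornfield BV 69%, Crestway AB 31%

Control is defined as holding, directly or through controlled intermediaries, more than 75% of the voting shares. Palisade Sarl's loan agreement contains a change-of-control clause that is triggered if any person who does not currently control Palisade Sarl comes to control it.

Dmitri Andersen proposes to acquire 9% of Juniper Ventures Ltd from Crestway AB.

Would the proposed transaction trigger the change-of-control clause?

No

The purchase adds only to Dmitri's holdings (Crestway's stake shrinks), so Dmitri is the only person who could newly come to control Palisade.
Dmitri holds 100% of Basalt, so Dmitri controls Basalt.
Basalt and Dmitri together hold 8% + 92% = 100% of Palisade, so Dmitri controls Palisade.
So Dmitri already controls Palisade before the transaction.
After the purchase, Dmitri holds 9% of Juniper directly, and Crestway's stake falls to 22%.
Dmitri controlled Palisade already, so this is not a new person acquiring control; every other person's position is unchanged or reduced.
No new person acquires control, so the clause is not triggered.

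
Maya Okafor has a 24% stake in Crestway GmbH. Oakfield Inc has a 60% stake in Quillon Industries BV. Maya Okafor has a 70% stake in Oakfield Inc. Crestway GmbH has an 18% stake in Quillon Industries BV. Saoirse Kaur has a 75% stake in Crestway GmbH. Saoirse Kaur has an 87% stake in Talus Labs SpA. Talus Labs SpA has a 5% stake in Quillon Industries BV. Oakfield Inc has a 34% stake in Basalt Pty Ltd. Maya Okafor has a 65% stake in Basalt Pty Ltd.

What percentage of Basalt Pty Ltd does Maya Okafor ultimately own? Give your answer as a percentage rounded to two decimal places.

88.80%

Maya reaches Basalt along 2 paths.
Via Oakfield: 70% × 34% = 23.8%.
Direct stake: 65% = 65%.
Total: 23.8% + 65% = 88.8%.
Rounded: 88.80%.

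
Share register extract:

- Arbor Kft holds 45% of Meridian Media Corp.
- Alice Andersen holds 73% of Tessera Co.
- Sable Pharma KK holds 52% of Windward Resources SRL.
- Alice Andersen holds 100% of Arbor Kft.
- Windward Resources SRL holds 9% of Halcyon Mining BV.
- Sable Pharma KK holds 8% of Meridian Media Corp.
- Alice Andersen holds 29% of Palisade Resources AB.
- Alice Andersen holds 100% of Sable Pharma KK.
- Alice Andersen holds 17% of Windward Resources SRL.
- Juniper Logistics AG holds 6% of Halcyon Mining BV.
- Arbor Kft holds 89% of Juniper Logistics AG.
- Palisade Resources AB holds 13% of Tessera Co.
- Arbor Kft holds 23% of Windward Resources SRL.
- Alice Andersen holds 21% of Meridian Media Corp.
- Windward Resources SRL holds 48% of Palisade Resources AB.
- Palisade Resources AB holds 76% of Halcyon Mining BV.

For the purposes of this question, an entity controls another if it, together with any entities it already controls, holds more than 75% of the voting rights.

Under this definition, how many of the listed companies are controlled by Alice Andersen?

7

Alice holds 100% of Sable, so Alice controls Sable.
Alice holds 100% of Arbor, so Alice controls Arbor.
Arbor and Sable and Alice together hold 23% + 52% + 17% = 92% of Windward, so Alice controls Windward.
Alice and Windward together hold 29% + 48% = 77% of Palisade, so Alice controls Palisade.
Arbor holds 89% of Juniper, so Alice controls Juniper.
Juniper and Palisade and Windward together hold 6% + 76% + 9% = 91% of Halcyon, so Alice controls Halcyon.
Alice and Palisade together hold 73% + 13% = 86% of Tessera, so Alice controls Tessera.
No other company's threshold is met.
Alice controls 7 companies.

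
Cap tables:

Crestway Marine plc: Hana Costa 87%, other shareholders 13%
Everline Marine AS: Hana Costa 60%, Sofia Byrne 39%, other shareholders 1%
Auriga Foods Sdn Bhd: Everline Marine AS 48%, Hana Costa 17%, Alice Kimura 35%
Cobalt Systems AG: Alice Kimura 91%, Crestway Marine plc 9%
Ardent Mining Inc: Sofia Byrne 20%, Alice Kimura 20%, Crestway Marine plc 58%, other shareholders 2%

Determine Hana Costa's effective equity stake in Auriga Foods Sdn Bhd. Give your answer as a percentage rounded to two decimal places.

45.80%

Hana reaches Auriga along 2 paths.
Via Everline: 60% × 48% = 28.8%.
Direct stake: 17% = 17%.
Total: 28.8% + 17% = 45.8%.
Rounded: 45.80%.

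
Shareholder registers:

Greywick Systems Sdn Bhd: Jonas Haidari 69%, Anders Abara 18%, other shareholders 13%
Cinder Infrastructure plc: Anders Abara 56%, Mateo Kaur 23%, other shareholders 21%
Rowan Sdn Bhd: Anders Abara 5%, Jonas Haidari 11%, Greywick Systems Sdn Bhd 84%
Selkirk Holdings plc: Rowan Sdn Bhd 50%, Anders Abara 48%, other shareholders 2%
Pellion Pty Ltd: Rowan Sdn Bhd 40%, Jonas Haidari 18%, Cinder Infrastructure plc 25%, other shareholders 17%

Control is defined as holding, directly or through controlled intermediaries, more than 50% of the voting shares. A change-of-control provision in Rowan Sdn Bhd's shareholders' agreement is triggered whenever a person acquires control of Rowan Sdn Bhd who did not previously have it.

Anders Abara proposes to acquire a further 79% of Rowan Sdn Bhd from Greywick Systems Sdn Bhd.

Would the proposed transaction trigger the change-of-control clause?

Yes

The purchase adds only to Anders's holdings (Greywick's stake shrinks), so Anders is the only person who could newly come to control Rowan.
Anders holds 56% of Cinder, so Anders controls Cinder.
In Rowan, Anders's side holds only 5%, not > 50%.
So before the transaction, Anders does not control Rowan.
After the purchase, Anders's direct stake in Rowan rises to 5% + 79% = 84%, and Greywick's stake falls to 5%.
Anders holds 84% of Rowan, so Anders controls Rowan.
Anders did not control Rowan before and does after, so the clause is triggered.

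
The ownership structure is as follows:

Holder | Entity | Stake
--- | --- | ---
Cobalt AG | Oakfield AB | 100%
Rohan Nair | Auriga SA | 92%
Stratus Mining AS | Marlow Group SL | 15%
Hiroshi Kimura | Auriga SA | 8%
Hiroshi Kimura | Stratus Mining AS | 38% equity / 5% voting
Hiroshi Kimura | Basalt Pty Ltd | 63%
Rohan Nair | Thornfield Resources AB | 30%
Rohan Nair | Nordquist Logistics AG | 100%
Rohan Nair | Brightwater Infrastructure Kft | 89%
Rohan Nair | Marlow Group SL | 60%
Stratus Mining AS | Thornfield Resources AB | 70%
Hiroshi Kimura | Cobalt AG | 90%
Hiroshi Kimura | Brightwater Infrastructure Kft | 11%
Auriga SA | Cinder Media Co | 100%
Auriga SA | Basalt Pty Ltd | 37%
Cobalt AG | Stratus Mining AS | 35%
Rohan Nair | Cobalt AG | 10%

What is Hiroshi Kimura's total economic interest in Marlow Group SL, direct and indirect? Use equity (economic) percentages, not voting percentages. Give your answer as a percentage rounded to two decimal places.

10.43%

Hiroshi reaches Marlow along 2 paths.
Via Cobalt → Stratus: 90% × 35% × 15% = 4.725%.
Via Stratus: 38% × 15% = 5.7%.
Total: 4.725% + 5.7% = 10.425%.
Rounded: 10.43%.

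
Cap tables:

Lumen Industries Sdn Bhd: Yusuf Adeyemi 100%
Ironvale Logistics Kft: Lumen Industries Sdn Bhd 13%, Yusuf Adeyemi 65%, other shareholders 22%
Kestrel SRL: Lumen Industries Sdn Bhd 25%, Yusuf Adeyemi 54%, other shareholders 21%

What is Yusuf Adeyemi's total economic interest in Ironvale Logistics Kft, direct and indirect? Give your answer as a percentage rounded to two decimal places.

Yusuf reaches Ironvale along 2 paths.
Via Lumen: 100% × 13% = 13%.
Direct stake: 65% = 65%.
Total: 13% + 65% = 78%.
Rounded: 78.00%.

78.00%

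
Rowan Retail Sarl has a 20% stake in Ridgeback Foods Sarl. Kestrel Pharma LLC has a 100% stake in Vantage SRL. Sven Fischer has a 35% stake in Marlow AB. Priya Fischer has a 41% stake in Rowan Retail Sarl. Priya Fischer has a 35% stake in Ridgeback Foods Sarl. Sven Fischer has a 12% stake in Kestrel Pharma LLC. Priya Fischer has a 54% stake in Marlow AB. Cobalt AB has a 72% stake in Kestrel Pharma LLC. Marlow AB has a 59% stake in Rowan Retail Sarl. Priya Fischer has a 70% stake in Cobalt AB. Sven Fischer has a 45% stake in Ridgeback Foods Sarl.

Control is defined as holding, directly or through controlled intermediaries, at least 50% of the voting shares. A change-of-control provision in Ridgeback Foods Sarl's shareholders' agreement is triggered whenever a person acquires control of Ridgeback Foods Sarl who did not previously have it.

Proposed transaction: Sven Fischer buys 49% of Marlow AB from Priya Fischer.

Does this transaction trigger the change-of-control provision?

Yes

The purchase adds only to Sven's holdings (Priya's stake shrinks), so Sven is the only person who could newly come to control Ridgeback.
Sven's largest direct stake is 45% in Ridgeback, which does not meet the threshold, so Sven controls no company.
In Ridgeback, Sven's side holds only 45%, not ≥ 50%.
So before the transaction, Sven does not control Ridgeback.
After the purchase, Sven's direct stake in Marlow rises to 35% + 49% = 84%, and Priya's stake falls to 5%.
Sven holds 84% of Marlow, so Sven controls Marlow.
Marlow holds 59% of Rowan, so Sven controls Rowan.
Rowan and Sven together hold 20% + 45% = 65% of Ridgeback, so Sven controls Ridgeback.
Sven did not control Ridgeback before and does after, so the clause is triggered.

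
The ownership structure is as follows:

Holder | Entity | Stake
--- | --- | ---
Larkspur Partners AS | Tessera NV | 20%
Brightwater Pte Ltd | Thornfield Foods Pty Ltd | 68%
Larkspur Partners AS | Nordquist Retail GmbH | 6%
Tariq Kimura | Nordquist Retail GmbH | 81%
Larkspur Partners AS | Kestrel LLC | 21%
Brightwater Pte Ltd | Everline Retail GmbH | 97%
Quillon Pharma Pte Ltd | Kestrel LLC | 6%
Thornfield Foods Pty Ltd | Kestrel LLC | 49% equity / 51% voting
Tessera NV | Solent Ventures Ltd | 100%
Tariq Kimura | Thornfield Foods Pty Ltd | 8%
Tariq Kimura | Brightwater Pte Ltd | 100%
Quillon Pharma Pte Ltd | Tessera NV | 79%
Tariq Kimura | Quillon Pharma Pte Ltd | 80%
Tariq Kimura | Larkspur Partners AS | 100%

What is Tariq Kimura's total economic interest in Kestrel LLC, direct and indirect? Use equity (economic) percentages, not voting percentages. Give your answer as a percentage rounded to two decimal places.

63.04%

Tariq reaches Kestrel along 4 paths.
Via Quillon: 80% × 6% = 4.8%.
Via Thornfield: 8% × 49% = 3.92%.
Via Brightwater → Thornfield: 100% × 68% × 49% = 33.32%.
Via Larkspur: 100% × 21% = 21%.
Total: 4.8% + 3.92% + 33.32% + 21% = 63.04%.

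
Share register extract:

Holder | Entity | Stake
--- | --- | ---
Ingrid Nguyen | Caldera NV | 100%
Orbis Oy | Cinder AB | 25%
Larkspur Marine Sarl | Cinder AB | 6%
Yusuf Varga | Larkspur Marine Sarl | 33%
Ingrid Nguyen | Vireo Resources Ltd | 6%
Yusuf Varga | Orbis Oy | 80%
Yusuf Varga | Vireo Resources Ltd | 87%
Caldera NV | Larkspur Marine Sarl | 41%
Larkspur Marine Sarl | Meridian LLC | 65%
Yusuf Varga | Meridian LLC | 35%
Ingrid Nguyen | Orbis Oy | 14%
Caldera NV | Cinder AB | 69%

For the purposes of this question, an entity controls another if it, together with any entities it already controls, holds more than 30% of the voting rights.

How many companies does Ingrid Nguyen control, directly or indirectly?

Ingrid holds 100% of Caldera, so Ingrid controls Caldera.
Caldera holds 41% of Larkspur, so Ingrid controls Larkspur.
Larkspur and Caldera together hold 6% + 69% = 75% of Cinder, so Ingrid controls Cinder.
Larkspur holds 65% of Meridian, so Ingrid controls Meridian.
No other company's threshold is met.
Ingrid controls 4 companies.

4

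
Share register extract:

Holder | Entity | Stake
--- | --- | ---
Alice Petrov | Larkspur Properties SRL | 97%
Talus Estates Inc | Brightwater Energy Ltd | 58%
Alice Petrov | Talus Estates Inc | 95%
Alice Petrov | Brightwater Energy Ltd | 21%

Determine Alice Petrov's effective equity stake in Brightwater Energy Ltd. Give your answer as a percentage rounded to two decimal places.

76.10%

Alice reaches Brightwater along 2 paths.
Via Talus: 95% × 58% = 55.1%.
Direct stake: 21% = 21%.
Total: 55.1% + 21% = 76.1%.
Rounded: 76.10%.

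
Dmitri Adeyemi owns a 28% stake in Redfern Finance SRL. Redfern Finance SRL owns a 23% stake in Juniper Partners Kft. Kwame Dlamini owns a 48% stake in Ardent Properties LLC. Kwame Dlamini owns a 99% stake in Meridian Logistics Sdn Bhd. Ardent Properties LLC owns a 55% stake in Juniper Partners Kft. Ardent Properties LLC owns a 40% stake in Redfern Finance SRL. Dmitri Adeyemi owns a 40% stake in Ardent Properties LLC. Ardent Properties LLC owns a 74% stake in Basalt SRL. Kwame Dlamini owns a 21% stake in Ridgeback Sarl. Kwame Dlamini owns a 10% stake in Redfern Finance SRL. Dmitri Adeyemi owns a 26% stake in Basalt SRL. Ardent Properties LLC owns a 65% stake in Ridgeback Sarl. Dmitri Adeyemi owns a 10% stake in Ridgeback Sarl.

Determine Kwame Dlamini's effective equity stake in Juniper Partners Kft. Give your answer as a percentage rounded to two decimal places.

Kwame reaches Juniper along 3 paths.
Via Ardent: 48% × 55% = 26.4%.
Via Ardent → Redfern: 48% × 40% × 23% = 4.416%.
Via Redfern: 10% × 23% = 2.3%.
Total: 26.4% + 4.416% + 2.3% = 33.116%.
Rounded: 33.12%.

33.12%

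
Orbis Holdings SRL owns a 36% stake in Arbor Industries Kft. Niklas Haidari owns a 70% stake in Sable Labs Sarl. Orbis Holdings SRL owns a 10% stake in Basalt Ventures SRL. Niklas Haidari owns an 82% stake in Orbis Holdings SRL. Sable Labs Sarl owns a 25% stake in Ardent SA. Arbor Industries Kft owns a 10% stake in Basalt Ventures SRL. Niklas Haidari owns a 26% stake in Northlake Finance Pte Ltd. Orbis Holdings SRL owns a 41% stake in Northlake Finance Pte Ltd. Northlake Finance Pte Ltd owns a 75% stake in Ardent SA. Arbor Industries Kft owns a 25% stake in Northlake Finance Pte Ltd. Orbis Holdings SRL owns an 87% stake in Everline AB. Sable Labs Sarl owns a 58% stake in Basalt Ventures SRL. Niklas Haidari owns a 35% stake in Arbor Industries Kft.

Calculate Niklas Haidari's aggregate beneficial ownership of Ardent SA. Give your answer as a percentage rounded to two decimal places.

74.31%

Niklas reaches Ardent along 5 paths.
Via Sable: 70% × 25% = 17.5%.
Via Arbor → Northlake: 35% × 25% × 75% = 6.5625%.
Via Orbis → Arbor → Northlake: 82% × 36% × 25% × 75% = 5.535%.
Via Northlake: 26% × 75% = 19.5%.
Via Orbis → Northlake: 82% × 41% × 75% = 25.215%.
Total: 17.5% + 6.5625% + 5.535% + 19.5% + 25.215% = 74.3125%.
Rounded: 74.31%.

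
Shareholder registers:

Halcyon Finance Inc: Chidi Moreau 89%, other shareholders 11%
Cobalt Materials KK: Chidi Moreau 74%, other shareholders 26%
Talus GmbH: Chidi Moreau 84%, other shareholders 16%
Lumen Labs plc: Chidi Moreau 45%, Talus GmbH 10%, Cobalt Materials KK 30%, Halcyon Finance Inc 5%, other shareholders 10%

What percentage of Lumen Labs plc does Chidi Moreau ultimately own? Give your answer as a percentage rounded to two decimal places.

Chidi reaches Lumen along 4 paths.
Direct stake: 45% = 45%.
Via Talus: 84% × 10% = 8.4%.
Via Cobalt: 74% × 30% = 22.2%.
Via Halcyon: 89% × 5% = 4.45%.
Total: 45% + 8.4% + 22.2% + 4.45% = 80.05%.

80.05%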